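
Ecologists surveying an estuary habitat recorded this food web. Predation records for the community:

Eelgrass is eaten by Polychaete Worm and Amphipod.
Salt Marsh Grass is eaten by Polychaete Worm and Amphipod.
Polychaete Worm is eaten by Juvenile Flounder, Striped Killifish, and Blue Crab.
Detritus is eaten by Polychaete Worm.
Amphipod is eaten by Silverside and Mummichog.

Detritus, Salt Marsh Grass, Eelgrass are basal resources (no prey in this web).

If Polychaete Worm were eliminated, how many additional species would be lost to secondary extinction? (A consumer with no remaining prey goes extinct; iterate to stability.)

3

Remove Polychaete Worm.
Round 1: Striped Killifish (all prey gone), Blue Crab (all prey gone), Juvenile Flounder (all prey gone) → extinct.
No further losses. Total secondary extinctions: 3.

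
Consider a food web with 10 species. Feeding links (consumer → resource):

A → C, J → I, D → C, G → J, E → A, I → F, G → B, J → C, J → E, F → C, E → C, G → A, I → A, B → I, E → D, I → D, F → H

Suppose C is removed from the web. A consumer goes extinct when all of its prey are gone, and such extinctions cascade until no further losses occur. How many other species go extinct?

3

Remove C.
Round 1: A (all prey gone), D (all prey gone) → extinct.
Round 2: E (all prey gone) → extinct.
No further losses. Total secondary extinctions: 3.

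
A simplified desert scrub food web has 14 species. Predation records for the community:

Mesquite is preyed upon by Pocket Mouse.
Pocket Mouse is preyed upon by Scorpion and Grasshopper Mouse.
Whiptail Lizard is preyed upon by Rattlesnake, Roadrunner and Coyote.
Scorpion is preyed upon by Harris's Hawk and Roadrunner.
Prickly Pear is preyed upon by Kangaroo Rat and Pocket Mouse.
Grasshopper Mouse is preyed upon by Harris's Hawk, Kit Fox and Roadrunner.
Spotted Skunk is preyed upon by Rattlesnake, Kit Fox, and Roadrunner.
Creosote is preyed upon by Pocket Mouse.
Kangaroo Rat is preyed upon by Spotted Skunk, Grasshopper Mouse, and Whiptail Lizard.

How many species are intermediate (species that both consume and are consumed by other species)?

Intermediate species (has both prey and predators): Kangaroo Rat, Pocket Mouse, Spotted Skunk, Whiptail Lizard, Scorpion, Grasshopper Mouse.
Count: 6.

6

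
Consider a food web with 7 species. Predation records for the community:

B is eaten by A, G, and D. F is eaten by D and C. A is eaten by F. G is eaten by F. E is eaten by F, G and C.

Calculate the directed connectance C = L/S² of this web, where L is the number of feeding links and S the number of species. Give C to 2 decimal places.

C = 0.20

The web has S = 7 species and L = 10 feeding links.
C = L / S² = 10 / 49 = 0.2041 ≈ 0.20.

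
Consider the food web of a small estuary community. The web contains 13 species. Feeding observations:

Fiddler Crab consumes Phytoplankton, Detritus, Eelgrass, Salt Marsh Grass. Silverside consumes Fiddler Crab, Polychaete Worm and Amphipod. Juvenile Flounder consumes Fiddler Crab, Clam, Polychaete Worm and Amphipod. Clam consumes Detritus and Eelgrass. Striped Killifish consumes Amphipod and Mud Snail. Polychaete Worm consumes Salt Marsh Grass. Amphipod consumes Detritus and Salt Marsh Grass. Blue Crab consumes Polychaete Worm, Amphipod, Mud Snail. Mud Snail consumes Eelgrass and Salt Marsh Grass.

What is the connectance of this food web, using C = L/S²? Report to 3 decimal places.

The web has S = 13 species and L = 23 feeding links.
C = L / S² = 23 / 169 = 0.1361 ≈ 0.136.

C = 0.136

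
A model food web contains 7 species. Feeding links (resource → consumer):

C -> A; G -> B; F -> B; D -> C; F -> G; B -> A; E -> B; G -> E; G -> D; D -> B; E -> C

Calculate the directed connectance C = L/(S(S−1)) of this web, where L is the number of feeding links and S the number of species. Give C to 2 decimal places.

The web has S = 7 species and L = 11 feeding links.
C = L / (S(S−1)) = 11 / 42 = 0.2619 ≈ 0.26.

C = 0.26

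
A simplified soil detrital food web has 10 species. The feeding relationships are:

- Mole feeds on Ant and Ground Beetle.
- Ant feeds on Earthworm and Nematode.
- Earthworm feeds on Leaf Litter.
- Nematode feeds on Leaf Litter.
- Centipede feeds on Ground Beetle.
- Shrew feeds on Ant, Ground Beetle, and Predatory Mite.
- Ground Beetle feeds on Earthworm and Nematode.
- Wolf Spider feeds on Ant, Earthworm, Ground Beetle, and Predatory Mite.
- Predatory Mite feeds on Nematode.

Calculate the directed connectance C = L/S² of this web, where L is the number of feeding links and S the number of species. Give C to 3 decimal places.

The web has S = 10 species and L = 17 feeding links.
C = L / S² = 17 / 100 = 0.1700 ≈ 0.170.

C = 0.170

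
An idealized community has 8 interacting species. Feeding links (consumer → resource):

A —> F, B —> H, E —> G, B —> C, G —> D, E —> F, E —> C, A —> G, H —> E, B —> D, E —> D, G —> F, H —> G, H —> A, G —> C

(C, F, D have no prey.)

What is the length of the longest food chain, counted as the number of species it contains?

5 species

One longest chain: C → G → A → H → B.
It has 5 species and 4 links.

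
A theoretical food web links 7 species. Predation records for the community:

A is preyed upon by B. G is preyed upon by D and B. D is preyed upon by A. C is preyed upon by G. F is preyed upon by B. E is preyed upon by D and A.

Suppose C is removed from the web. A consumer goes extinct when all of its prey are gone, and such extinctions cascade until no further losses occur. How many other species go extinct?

Remove C.
Round 1: G (all prey gone) → extinct.
No further losses. Total secondary extinctions: 1.

1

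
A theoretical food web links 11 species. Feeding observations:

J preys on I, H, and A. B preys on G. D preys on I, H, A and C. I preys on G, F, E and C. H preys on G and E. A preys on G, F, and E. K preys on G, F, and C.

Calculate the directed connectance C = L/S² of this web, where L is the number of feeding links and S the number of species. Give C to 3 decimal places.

The web has S = 11 species and L = 20 feeding links.
C = L / S² = 20 / 121 = 0.1653 ≈ 0.165.

C = 0.165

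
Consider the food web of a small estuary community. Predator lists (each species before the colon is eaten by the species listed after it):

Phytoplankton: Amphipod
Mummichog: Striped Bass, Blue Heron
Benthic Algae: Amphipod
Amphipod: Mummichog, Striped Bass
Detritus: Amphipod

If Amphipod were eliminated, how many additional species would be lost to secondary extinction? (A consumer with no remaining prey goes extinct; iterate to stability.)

Remove Amphipod.
Round 1: Mummichog (all prey gone) → extinct.
Round 2: Striped Bass (all prey gone), Blue Heron (all prey gone) → extinct.
No further losses. Total secondary extinctions: 3.

3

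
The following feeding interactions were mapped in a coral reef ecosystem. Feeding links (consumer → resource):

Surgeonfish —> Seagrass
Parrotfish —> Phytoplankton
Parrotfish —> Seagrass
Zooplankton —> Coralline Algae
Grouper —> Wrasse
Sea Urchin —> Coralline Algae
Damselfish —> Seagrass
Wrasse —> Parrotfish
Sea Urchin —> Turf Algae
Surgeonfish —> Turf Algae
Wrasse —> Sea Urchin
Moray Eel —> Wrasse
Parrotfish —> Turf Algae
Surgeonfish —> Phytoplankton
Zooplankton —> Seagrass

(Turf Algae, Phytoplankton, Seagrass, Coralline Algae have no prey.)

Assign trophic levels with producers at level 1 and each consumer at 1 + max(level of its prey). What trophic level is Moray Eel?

Trophic level 4

Turf Algae is a producer → level 1.
Sea Urchin eats Turf Algae (level 1); other prey at levels: Coralline Algae 1 → level 2.
Wrasse eats Sea Urchin (level 2); other prey at levels: Parrotfish 2 → level 3.
Moray Eel eats Wrasse → level 4.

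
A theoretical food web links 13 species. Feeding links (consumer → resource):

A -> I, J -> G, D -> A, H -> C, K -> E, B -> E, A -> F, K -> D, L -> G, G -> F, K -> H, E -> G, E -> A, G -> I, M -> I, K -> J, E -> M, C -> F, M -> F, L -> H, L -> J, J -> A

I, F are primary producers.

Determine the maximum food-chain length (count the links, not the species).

3 links

One longest chain: I → G → E → B.
It has 4 species and 3 links.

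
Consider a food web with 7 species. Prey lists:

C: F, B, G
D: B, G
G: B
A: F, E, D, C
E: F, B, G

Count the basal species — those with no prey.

2

Basal species (no prey listed): F, B.
Count: 2.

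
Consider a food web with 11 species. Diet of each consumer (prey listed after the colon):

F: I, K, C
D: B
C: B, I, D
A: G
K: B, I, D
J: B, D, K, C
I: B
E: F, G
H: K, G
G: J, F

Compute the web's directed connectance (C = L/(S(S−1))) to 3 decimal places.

The web has S = 11 species and L = 22 feeding links.
C = L / (S(S−1)) = 22 / 110 = 0.2000 ≈ 0.200.

C = 0.200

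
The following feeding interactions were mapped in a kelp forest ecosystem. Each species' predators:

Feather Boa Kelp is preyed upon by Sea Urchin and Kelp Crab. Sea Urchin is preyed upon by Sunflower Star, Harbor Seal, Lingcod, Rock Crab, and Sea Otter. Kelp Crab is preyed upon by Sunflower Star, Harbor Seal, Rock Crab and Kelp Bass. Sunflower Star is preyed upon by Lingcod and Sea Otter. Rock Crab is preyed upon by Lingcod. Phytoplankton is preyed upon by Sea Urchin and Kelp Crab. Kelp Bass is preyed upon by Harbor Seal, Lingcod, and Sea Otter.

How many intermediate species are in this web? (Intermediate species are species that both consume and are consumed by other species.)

5

Intermediate species (has both prey and predators): Sea Urchin, Kelp Crab, Rock Crab, Kelp Bass, Sunflower Star.
Count: 5.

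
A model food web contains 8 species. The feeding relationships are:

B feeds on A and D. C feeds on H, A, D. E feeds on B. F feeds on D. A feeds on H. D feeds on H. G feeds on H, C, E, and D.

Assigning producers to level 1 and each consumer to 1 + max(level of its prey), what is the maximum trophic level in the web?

5

Producers (level 1): H.
H → D → B → E → G gives G level 5.
No species has a prey at level 5, so no species reaches level 6.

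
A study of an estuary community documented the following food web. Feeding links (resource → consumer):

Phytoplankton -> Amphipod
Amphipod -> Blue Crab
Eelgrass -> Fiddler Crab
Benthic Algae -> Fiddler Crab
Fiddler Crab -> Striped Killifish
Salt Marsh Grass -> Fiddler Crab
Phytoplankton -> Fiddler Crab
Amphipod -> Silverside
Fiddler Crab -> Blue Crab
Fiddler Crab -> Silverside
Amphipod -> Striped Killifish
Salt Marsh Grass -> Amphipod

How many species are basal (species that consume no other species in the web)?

4

Basal species (no prey listed): Benthic Algae, Salt Marsh Grass, Eelgrass, Phytoplankton.
Count: 4.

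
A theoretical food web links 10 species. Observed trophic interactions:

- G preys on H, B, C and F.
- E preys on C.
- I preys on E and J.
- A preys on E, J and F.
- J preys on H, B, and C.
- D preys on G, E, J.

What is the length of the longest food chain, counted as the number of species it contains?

3 species

One longest chain: B → J → D.
It has 3 species and 2 links.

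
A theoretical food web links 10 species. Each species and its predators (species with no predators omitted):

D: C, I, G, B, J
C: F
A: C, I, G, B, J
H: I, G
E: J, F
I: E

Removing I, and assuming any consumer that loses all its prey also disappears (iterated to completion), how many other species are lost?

Remove I.
Round 1: E (all prey gone) → extinct.
No further losses. Total secondary extinctions: 1.

1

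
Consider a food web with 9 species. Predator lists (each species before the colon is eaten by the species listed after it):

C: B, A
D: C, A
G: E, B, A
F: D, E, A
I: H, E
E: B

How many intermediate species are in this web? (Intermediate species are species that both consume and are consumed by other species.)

3

Intermediate species (has both prey and predators): D, E, C.
Count: 3.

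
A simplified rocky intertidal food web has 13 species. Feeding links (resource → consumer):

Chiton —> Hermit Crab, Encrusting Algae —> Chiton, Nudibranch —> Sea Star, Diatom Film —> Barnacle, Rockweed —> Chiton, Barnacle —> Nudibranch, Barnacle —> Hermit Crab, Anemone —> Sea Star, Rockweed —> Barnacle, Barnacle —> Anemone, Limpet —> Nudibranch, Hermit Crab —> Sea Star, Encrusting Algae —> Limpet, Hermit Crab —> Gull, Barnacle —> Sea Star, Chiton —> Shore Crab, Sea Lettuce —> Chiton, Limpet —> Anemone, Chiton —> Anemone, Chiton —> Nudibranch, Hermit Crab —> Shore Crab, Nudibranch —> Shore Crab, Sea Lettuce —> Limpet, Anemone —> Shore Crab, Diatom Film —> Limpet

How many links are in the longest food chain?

3 links

One longest chain: Rockweed → Barnacle → Hermit Crab → Sea Star.
It has 4 species and 3 links.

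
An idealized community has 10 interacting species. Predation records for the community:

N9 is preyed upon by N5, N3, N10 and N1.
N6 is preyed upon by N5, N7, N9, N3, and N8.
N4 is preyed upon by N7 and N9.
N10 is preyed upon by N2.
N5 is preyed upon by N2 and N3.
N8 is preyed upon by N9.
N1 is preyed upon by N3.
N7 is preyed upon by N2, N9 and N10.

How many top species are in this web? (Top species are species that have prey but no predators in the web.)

Top species (has prey, but nothing eats it): N2, N3.
Count: 2.

2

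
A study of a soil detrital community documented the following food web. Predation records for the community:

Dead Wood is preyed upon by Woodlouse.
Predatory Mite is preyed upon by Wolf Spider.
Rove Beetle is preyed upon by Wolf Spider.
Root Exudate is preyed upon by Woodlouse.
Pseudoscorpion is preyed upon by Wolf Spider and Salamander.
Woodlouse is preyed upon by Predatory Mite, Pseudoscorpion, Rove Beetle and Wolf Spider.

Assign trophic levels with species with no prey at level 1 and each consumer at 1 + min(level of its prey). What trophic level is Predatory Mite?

Trophic level 3

Dead Wood has no prey (basal) → level 1.
Woodlouse eats Dead Wood → level 2.
Predatory Mite eats Woodlouse → level 3.
No prey of Predatory Mite is below level 2, so 3 is the minimum.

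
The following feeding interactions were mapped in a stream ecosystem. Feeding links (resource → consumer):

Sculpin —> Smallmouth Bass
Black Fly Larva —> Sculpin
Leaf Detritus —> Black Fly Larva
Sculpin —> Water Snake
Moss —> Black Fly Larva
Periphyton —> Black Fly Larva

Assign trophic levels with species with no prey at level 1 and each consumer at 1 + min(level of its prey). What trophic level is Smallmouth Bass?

Trophic level 4

Periphyton has no prey (basal) → level 1.
Black Fly Larva eats Periphyton → level 2.
Sculpin eats Black Fly Larva → level 3.
Smallmouth Bass eats Sculpin → level 4.
No prey of Smallmouth Bass is below level 3, so 4 is the minimum.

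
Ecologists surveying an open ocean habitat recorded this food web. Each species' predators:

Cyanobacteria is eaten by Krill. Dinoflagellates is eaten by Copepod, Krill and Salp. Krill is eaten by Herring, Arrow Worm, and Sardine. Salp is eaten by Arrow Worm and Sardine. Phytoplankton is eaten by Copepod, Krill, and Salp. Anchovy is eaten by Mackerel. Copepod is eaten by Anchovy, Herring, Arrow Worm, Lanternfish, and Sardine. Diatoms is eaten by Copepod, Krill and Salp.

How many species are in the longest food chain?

One longest chain: Diatoms → Copepod → Anchovy → Mackerel.
It has 4 species and 3 links.

4 species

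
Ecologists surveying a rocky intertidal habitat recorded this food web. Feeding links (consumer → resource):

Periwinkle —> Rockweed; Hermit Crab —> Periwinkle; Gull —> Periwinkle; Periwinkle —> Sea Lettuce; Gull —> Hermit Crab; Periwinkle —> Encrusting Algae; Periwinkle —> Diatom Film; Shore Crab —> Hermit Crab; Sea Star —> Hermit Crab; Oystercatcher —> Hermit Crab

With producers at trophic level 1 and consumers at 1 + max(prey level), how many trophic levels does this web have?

4

Producers (level 1): Rockweed, Encrusting Algae, Sea Lettuce, Diatom Film.
Rockweed → Periwinkle → Hermit Crab → Sea Star gives Sea Star level 4.
No species has a prey at level 4, so no species reaches level 5.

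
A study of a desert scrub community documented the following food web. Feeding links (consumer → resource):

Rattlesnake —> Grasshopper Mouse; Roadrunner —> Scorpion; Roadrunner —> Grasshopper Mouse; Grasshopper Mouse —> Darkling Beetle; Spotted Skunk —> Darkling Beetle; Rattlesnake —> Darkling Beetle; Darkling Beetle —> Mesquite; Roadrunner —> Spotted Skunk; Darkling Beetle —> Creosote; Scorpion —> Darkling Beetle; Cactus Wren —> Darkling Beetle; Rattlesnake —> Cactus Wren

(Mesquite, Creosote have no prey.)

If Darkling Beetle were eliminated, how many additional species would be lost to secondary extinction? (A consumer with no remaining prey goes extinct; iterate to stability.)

Remove Darkling Beetle.
Round 1: Cactus Wren (all prey gone), Scorpion (all prey gone), Spotted Skunk (all prey gone), Grasshopper Mouse (all prey gone) → extinct.
Round 2: Rattlesnake (all prey gone), Roadrunner (all prey gone) → extinct.
No further losses. Total secondary extinctions: 6.

6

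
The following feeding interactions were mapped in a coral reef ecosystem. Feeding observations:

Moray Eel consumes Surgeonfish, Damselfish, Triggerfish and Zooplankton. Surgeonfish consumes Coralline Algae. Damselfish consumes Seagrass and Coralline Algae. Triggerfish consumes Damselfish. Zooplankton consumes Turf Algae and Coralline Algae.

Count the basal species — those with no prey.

Basal species (no prey listed): Seagrass, Turf Algae, Coralline Algae.
Count: 3.

3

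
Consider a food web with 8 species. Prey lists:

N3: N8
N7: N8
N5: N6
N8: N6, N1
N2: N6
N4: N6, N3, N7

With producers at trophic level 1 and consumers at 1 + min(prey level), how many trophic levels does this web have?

3

Producers (level 1): N6, N1.
Following each consumer down to its lowest-level prey: N6 → N8 → N7 (levels 1 through 3).
All prey of N7 (N8 2) are at level 2 or above, so N7 is at level 1 + 2 = 3.
Every consumer has at least one prey at level 2 or below, so none exceeds level 3.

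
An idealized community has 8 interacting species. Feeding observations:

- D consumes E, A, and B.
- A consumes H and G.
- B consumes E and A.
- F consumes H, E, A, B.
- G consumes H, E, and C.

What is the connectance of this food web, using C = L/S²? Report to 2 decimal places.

The web has S = 8 species and L = 14 feeding links.
C = L / S² = 14 / 64 = 0.2188 ≈ 0.22.

C = 0.22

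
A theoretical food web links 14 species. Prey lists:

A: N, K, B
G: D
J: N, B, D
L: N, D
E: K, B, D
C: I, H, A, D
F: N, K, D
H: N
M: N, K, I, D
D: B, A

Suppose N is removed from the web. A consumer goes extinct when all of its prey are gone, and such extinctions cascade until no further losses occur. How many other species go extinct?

Remove N.
Round 1: H (all prey gone) → extinct.
No further losses. Total secondary extinctions: 1.

1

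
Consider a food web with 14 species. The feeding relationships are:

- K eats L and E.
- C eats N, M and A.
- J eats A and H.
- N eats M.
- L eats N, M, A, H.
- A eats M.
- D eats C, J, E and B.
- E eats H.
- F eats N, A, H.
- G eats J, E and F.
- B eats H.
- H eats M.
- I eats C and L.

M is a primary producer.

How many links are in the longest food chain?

One longest chain: M → H → E → K.
It has 4 species and 3 links.

3 links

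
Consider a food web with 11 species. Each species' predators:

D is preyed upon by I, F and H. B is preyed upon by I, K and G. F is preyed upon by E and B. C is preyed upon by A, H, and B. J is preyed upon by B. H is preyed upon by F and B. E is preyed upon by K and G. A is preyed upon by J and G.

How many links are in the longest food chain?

One longest chain: D → H → F → E → K.
It has 5 species and 4 links.

4 links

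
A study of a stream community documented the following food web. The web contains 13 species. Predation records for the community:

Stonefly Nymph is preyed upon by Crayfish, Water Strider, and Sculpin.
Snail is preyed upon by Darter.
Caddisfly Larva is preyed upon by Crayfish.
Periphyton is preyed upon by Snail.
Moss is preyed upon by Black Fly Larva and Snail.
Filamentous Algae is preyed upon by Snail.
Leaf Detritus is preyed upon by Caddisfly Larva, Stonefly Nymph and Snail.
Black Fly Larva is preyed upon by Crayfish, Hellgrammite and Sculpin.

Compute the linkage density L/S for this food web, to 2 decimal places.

L/S = 1.15

There are L = 15 links among S = 13 species.
L/S = 15/13 = 1.1538 ≈ 1.15.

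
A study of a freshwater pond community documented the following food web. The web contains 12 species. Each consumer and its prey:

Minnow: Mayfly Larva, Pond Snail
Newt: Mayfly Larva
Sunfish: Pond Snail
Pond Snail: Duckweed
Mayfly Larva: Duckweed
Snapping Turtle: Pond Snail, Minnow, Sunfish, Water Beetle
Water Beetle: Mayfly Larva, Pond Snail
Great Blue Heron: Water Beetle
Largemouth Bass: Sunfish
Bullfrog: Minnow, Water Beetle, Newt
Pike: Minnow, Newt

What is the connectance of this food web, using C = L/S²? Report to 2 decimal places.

C = 0.13

The web has S = 12 species and L = 19 feeding links.
C = L / S² = 19 / 144 = 0.1319 ≈ 0.13.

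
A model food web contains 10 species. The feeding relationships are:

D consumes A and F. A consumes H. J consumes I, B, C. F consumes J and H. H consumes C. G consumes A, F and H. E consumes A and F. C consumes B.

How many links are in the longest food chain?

4 links

One longest chain: B → C → H → A → D.
It has 5 species and 4 links.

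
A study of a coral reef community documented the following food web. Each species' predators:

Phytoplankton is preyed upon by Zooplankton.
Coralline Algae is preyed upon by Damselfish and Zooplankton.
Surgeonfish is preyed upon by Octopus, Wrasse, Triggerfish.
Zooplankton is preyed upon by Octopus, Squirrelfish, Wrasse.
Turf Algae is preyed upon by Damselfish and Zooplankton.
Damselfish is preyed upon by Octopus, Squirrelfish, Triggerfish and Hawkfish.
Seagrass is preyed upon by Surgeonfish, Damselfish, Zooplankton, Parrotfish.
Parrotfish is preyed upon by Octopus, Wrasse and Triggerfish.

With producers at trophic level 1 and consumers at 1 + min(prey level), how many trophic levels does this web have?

3

Producers (level 1): Seagrass, Coralline Algae, Turf Algae, Phytoplankton.
Following each consumer down to its lowest-level prey: Seagrass → Parrotfish → Wrasse (levels 1 through 3).
All prey of Wrasse (Parrotfish 2, Zooplankton 2, Surgeonfish 2) are at level 2 or above, so Wrasse is at level 1 + 2 = 3.
Every consumer has at least one prey at level 2 or below, so none exceeds level 3.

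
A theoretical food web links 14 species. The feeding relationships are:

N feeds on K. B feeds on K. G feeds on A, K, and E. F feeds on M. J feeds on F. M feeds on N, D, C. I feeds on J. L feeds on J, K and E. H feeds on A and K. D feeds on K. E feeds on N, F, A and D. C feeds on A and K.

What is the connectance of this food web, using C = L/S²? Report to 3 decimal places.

The web has S = 14 species and L = 23 feeding links.
C = L / S² = 23 / 196 = 0.1173 ≈ 0.117.

C = 0.117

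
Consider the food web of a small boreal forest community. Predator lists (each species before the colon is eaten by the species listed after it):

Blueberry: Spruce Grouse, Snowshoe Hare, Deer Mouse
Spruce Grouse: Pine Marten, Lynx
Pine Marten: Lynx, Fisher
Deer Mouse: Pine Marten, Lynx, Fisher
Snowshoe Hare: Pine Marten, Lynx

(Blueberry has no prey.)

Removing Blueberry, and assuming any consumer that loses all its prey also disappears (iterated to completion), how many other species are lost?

Remove Blueberry.
Round 1: Spruce Grouse (all prey gone), Snowshoe Hare (all prey gone), Deer Mouse (all prey gone) → extinct.
Round 2: Pine Marten (all prey gone) → extinct.
Round 3: Lynx (all prey gone), Fisher (all prey gone) → extinct.
No further losses. Total secondary extinctions: 6.

6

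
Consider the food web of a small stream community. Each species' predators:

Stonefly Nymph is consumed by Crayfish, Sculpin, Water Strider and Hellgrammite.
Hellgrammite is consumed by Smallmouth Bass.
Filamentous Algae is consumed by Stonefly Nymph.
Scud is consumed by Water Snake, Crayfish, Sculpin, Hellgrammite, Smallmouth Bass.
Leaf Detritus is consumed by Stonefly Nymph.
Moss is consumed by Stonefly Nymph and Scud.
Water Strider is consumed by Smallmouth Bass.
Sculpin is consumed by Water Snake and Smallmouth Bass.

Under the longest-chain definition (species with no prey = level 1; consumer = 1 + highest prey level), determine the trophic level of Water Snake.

Moss has no prey (basal) → level 1.
Scud eats Moss → level 2.
Sculpin eats Scud (level 2); other prey at levels: Stonefly Nymph 2 → level 3.
Water Snake eats Sculpin (level 3); other prey at levels: Scud 2 → level 4.

Trophic level 4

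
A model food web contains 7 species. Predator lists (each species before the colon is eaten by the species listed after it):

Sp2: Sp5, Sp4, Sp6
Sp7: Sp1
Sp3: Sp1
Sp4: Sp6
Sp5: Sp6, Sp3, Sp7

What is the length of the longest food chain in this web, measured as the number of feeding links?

3 links

One longest chain: Sp2 → Sp5 → Sp3 → Sp1.
It has 4 species and 3 links.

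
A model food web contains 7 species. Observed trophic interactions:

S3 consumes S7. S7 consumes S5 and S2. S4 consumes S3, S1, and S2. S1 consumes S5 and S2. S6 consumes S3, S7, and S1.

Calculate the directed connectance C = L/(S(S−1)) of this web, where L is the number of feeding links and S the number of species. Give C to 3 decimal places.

The web has S = 7 species and L = 11 feeding links.
C = L / (S(S−1)) = 11 / 42 = 0.2619 ≈ 0.262.

C = 0.262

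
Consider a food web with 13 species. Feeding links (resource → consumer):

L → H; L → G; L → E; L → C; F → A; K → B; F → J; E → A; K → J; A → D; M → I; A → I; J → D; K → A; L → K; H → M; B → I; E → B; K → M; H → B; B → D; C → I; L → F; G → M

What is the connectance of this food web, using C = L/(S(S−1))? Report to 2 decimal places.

C = 0.15

The web has S = 13 species and L = 24 feeding links.
C = L / (S(S−1)) = 24 / 156 = 0.1538 ≈ 0.15.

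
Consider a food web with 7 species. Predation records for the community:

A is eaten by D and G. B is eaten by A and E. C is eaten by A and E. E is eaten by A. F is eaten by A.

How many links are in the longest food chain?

3 links

One longest chain: B → E → A → D.
It has 4 species and 3 links.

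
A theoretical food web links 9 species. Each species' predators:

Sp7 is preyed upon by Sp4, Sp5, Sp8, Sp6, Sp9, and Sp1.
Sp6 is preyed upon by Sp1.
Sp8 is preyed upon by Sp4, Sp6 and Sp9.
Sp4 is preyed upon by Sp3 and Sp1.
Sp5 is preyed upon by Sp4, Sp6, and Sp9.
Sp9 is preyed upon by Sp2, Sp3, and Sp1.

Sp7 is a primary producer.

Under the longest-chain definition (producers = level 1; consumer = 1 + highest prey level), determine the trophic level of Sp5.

Trophic level 2

Sp7 is a producer → level 1.
Sp5 eats Sp7 → level 2.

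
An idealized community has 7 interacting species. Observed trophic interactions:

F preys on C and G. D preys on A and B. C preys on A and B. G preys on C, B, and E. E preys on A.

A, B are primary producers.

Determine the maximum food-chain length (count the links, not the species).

One longest chain: A → C → G → F.
It has 4 species and 3 links.

3 links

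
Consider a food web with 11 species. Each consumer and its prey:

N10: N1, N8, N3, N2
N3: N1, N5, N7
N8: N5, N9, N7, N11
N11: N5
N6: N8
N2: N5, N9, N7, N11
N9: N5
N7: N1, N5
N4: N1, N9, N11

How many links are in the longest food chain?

3 links

One longest chain: N5 → N9 → N2 → N10.
It has 4 species and 3 links.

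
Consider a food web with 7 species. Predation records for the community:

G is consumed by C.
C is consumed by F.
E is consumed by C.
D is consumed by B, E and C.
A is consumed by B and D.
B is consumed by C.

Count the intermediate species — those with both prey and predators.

Intermediate species (has both prey and predators): D, E, B, C.
Count: 4.

4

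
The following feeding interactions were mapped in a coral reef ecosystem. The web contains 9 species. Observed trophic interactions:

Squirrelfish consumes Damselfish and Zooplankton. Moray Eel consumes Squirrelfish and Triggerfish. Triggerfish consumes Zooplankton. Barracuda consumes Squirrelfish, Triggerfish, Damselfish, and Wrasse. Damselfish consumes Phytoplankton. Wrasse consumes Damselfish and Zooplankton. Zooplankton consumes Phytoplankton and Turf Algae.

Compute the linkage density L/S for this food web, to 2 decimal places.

There are L = 14 links among S = 9 species.
L/S = 14/9 = 1.5556 ≈ 1.56.

L/S = 1.56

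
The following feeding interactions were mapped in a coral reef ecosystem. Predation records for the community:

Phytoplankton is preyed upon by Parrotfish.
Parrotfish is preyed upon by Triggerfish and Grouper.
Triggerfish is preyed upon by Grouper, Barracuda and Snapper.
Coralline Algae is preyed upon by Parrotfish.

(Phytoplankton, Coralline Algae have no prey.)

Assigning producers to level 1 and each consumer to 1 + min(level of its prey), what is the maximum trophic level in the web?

4

Producers (level 1): Phytoplankton, Coralline Algae.
Following each consumer down to its lowest-level prey: Phytoplankton → Parrotfish → Triggerfish → Snapper (levels 1 through 4).
All prey of Snapper (Triggerfish 3) are at level 3 or above, so Snapper is at level 1 + 3 = 4.
Every consumer has at least one prey at level 3 or below, so none exceeds level 4.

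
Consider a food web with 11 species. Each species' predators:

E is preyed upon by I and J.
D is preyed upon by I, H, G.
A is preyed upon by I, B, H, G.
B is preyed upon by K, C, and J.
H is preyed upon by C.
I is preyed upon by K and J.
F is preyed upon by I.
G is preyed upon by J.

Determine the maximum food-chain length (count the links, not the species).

2 links

One longest chain: D → I → K.
It has 3 species and 2 links.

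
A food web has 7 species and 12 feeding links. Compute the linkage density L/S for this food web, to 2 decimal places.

L/S = 1.71

There are L = 12 links among S = 7 species.
L/S = 12/7 = 1.7143 ≈ 1.71.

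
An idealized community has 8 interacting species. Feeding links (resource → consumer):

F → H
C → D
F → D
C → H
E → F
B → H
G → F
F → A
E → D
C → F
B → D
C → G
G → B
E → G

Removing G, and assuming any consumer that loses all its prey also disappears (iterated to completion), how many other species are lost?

Remove G.
Round 1: B (all prey gone) → extinct.
No further losses. Total secondary extinctions: 1.

1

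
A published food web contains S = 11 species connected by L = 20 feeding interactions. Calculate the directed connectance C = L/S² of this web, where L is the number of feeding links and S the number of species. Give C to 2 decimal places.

C = 0.17

The web has S = 11 species and L = 20 feeding links.
C = L / S² = 20 / 121 = 0.1653 ≈ 0.17.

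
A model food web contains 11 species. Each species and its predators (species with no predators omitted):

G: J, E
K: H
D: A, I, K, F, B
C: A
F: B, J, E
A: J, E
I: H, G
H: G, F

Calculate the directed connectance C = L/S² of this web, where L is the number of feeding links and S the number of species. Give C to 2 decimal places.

C = 0.15

The web has S = 11 species and L = 18 feeding links.
C = L / S² = 18 / 121 = 0.1488 ≈ 0.15.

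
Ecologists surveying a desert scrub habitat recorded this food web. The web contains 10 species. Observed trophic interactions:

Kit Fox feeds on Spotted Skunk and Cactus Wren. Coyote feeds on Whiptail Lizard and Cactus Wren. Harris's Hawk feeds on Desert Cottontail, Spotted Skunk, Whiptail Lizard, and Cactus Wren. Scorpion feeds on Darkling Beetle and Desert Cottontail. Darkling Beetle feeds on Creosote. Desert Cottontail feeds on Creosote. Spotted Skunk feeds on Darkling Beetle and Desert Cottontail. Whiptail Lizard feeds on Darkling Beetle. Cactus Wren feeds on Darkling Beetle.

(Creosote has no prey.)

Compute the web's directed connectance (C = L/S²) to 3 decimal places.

C = 0.160

The web has S = 10 species and L = 16 feeding links.
C = L / S² = 16 / 100 = 0.1600 ≈ 0.160.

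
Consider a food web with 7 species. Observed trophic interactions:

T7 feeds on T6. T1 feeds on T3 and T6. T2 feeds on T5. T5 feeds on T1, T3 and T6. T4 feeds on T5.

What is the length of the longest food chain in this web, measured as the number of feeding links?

3 links

One longest chain: T3 → T1 → T5 → T4.
It has 4 species and 3 links.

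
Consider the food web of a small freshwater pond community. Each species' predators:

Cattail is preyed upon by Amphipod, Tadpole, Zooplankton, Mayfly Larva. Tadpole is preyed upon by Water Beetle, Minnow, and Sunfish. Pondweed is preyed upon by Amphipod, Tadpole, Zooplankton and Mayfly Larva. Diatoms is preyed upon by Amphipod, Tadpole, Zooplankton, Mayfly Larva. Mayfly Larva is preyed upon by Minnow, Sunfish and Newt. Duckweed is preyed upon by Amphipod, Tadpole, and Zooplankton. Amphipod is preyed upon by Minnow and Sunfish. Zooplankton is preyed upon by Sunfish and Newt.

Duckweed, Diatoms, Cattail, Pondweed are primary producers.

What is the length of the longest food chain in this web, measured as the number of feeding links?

2 links

One longest chain: Duckweed → Tadpole → Minnow.
It has 3 species and 2 links.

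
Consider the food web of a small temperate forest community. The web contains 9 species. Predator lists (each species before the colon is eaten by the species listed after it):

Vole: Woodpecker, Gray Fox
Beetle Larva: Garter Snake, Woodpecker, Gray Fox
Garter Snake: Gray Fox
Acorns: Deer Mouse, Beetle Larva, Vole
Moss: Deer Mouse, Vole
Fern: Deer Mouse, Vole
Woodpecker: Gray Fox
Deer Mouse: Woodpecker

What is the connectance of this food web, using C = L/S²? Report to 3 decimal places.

The web has S = 9 species and L = 15 feeding links.
C = L / S² = 15 / 81 = 0.1852 ≈ 0.185.

C = 0.185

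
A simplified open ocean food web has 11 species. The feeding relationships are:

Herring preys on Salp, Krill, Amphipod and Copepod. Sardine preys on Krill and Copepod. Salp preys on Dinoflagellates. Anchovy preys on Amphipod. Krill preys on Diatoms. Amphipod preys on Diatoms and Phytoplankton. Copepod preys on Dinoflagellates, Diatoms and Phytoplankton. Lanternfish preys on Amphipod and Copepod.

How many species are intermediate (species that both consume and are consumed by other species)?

Intermediate species (has both prey and predators): Copepod, Salp, Amphipod, Krill.
Count: 4.

4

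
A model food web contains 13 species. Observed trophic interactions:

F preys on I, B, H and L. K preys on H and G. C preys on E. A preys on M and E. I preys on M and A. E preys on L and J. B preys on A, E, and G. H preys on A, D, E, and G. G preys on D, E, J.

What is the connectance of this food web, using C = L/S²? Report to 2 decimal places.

C = 0.14

The web has S = 13 species and L = 23 feeding links.
C = L / S² = 23 / 169 = 0.1361 ≈ 0.14.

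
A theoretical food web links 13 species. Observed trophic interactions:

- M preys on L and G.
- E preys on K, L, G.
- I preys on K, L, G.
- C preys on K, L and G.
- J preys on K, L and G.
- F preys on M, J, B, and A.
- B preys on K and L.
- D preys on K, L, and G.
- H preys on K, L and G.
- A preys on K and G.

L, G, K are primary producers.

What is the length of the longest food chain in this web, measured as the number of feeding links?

One longest chain: G → A → F.
It has 3 species and 2 links.

2 links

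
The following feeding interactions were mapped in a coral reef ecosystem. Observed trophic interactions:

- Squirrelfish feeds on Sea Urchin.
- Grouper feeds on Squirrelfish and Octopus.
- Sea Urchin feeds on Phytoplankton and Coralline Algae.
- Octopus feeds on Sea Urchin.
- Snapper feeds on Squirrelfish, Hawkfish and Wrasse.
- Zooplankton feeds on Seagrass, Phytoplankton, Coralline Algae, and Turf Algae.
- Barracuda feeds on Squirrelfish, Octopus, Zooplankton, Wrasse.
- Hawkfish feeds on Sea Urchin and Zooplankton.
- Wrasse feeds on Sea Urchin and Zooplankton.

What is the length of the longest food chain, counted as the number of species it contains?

One longest chain: Coralline Algae → Zooplankton → Wrasse → Barracuda.
It has 4 species and 3 links.

4 species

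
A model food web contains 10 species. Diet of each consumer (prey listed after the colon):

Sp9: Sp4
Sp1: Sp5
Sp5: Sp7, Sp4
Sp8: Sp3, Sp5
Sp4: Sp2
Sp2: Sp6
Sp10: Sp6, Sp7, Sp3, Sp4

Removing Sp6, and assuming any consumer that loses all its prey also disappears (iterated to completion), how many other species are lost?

3

Remove Sp6.
Round 1: Sp2 (all prey gone) → extinct.
Round 2: Sp4 (all prey gone) → extinct.
Round 3: Sp9 (all prey gone) → extinct.
No further losses. Total secondary extinctions: 3.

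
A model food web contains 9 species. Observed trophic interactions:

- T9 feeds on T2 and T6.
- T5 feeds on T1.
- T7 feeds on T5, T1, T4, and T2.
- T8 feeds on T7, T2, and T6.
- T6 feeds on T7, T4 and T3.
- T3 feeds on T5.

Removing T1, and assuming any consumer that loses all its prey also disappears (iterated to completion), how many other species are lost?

2

Remove T1.
Round 1: T5 (all prey gone) → extinct.
Round 2: T3 (all prey gone) → extinct.
No further losses. Total secondary extinctions: 2.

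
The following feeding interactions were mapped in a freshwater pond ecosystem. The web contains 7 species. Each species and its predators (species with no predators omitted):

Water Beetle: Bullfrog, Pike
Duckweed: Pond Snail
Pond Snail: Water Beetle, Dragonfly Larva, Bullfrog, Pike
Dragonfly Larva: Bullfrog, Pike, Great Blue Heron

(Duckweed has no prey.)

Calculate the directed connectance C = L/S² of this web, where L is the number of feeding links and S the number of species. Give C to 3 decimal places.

The web has S = 7 species and L = 10 feeding links.
C = L / S² = 10 / 49 = 0.2041 ≈ 0.204.

C = 0.204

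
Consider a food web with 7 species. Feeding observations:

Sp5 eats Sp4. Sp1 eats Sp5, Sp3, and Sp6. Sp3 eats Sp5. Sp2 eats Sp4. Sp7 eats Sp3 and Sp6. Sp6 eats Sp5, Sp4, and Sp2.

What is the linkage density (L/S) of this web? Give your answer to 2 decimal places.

There are L = 11 links among S = 7 species.
L/S = 11/7 = 1.5714 ≈ 1.57.

L/S = 1.57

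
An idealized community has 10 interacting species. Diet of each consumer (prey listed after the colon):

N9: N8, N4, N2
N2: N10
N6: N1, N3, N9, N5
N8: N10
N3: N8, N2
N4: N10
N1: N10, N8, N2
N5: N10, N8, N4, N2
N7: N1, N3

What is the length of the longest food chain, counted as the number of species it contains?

One longest chain: N10 → N8 → N1 → N7.
It has 4 species and 3 links.

4 species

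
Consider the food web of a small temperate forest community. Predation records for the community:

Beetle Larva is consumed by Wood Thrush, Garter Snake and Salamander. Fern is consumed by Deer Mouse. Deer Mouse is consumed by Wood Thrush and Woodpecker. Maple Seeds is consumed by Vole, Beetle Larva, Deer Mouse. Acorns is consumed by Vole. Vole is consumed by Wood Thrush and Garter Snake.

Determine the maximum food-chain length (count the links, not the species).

2 links

One longest chain: Maple Seeds → Deer Mouse → Woodpecker.
It has 3 species and 2 links.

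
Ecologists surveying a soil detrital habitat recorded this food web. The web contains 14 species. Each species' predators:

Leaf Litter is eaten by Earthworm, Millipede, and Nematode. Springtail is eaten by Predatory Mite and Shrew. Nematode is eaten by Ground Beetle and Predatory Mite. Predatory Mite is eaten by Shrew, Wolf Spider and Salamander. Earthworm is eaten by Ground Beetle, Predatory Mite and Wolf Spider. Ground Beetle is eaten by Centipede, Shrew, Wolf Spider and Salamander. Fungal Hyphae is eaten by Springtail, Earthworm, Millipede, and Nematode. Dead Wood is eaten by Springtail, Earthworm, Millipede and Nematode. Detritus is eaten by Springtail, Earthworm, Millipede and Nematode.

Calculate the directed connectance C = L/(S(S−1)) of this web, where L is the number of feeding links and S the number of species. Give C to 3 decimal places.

The web has S = 14 species and L = 29 feeding links.
C = L / (S(S−1)) = 29 / 182 = 0.1593 ≈ 0.159.

C = 0.159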